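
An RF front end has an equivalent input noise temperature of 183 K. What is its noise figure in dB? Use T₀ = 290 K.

2.12 dB

F = 1 + T_e/T₀ = 1 + 183/290 = 1.63103
NF = 10 log₁₀(1.63103) = 2.12 dB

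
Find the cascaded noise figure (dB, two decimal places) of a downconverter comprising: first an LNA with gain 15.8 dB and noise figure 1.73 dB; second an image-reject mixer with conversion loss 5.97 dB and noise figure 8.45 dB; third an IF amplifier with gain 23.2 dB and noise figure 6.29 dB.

2.98 dB

Convert to linear (a loss of L dB is a gain of −L dB): F_i = 10^(NF_i/10), G_i = 10^(G_i,dB/10)
  Stage 1: F_1 = 10^(1.73/10) = 1.489, G_1 = 10^(15.8/10) = 38.02
  Stage 2: F_2 = 10^(8.45/10) = 6.998, G_2 = 10^(−5.97/10) = 0.2529
  Stage 3: F_3 = 10^(6.29/10) = 4.256, G_3 = 10^(23.2/10) = 208.9
Friis cascade:
  F = 1.489 + (6.998 − 1)/38.02 + (4.256 − 1)/9.616 = 1.986
NF = 10 log₁₀(1.986) = 2.98 dB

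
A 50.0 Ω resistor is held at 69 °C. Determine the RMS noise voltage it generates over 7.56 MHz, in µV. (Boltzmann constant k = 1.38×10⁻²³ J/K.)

2.67 µV

T = 69 °C + 273.15 = 342.15 K
V_n = √(4kTRB)
4kTRB = 4 × 1.38×10⁻²³ × 342.15 × 5.00×10¹ × 7.56×10⁶ = 7.14×10⁻¹² V²
V_n = √(7.14×10⁻¹²) = 2.67×10⁻⁶ V = 2.67 µV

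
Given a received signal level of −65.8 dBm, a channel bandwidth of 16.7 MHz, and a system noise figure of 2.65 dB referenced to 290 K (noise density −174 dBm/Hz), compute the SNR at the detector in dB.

33.3 dB

Noise floor: N = −174 + 10 log₁₀(B) + NF
10 log₁₀(1.67×10⁷) = 72.23 dB
N = −174 + 72.23 + 2.65 = −99.12 dBm
SNR = P_sig − N = −65.8 − (−99.12) = 33.32 dB → 33.3 dB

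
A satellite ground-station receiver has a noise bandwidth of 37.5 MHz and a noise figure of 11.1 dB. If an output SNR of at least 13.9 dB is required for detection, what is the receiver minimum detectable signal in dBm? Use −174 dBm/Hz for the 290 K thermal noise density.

Sensitivity = −174 + 10 log₁₀(B) + NF + SNR_min
= −174 + 75.74 + 11.1 + 13.9
= −73.26 dBm → −73.3 dBm

−73.3 dBm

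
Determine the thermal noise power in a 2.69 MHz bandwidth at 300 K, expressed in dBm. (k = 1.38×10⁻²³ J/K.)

P_n = kTB = 1.38×10⁻²³ × 300 × 2.69×10⁶ = 1.11×10⁻¹⁴ W
In dBm: 10 log₁₀(1.11×10⁻¹⁴ / 10⁻³) = −109.5 dBm

−109.5 dBm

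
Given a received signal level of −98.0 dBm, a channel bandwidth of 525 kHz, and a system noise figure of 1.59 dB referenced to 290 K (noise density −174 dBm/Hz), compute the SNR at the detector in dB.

Noise floor: N = −174 + 10 log₁₀(B) + NF
10 log₁₀(5.25×10⁵) = 57.2 dB
N = −174 + 57.2 + 1.59 = −115.21 dBm
SNR = P_sig − N = −98.0 − (−115.21) = 17.21 dB → 17.2 dB

17.2 dB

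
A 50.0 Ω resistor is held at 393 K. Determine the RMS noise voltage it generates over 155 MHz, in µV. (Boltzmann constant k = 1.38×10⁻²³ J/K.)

V_n = √(4kTRB)
4kTRB = 4 × 1.38×10⁻²³ × 393 × 5.00×10¹ × 1.55×10⁸ = 1.68×10⁻¹⁰ V²
V_n = √(1.68×10⁻¹⁰) = 1.30×10⁻⁵ V = 13.0 µV

13.0 µV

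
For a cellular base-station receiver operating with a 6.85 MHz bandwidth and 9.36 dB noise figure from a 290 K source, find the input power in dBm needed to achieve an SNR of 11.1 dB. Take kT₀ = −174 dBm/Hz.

−85.2 dBm

Sensitivity = −174 + 10 log₁₀(B) + NF + SNR_min
= −174 + 68.36 + 9.36 + 11.1
= −85.18 dBm → −85.2 dBm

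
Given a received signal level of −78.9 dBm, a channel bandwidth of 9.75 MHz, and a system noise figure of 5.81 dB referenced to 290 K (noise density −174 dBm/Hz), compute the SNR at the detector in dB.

19.4 dB

Noise floor: N = −174 + 10 log₁₀(B) + NF
10 log₁₀(9.75×10⁶) = 69.89 dB
N = −174 + 69.89 + 5.81 = −98.30 dBm
SNR = P_sig − N = −78.9 − (−98.30) = 19.40 dB → 19.4 dB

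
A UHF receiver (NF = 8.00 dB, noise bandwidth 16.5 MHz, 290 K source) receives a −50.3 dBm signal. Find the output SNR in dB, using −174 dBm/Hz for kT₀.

Noise floor: N = −174 + 10 log₁₀(B) + NF
10 log₁₀(1.65×10⁷) = 72.17 dB
N = −174 + 72.17 + 8.00 = −93.83 dBm
SNR = P_sig − N = −50.3 − (−93.83) = 43.53 dB → 43.5 dB

43.5 dB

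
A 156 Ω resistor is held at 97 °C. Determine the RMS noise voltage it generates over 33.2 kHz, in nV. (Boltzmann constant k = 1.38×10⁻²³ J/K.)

T = 97 °C + 273.15 = 370.15 K
V_n = √(4kTRB)
4kTRB = 4 × 1.38×10⁻²³ × 370.15 × 1.56×10² × 3.32×10⁴ = 1.06×10⁻¹³ V²
V_n = √(1.06×10⁻¹³) = 3.25×10⁻⁷ V = 325 nV

325 nV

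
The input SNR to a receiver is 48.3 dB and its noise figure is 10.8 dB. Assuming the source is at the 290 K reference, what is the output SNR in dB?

By definition F = SNR_in/SNR_out, so in dB: SNR_out = SNR_in − NF
SNR_out = 48.3 − 10.8 = 37.5 dB

37.5 dB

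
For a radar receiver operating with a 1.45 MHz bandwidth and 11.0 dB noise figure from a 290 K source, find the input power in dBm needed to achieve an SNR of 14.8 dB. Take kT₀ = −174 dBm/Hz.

Sensitivity = −174 + 10 log₁₀(B) + NF + SNR_min
= −174 + 61.61 + 11.0 + 14.8
= −86.59 dBm → −86.6 dBm

−86.6 dBm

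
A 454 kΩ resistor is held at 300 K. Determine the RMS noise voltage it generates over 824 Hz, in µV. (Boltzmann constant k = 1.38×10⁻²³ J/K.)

2.49 µV

V_n = √(4kTRB)
4kTRB = 4 × 1.38×10⁻²³ × 300 × 4.54×10⁵ × 8.24×10² = 6.20×10⁻¹² V²
V_n = √(6.20×10⁻¹²) = 2.49×10⁻⁶ V = 2.49 µV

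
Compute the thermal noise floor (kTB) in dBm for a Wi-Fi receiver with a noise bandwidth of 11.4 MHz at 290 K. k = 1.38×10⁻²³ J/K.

−103.4 dBm

P_n = kTB = 1.38×10⁻²³ × 290 × 1.14×10⁷ = 4.56×10⁻¹⁴ W
In dBm: 10 log₁₀(4.56×10⁻¹⁴ / 10⁻³) = −103.4 dBm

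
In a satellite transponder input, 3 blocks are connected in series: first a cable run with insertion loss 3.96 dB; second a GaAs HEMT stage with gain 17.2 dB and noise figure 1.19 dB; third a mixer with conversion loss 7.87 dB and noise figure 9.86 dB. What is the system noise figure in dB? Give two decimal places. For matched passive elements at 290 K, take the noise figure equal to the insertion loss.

Convert to linear (a loss of L dB is a gain of −L dB): F_i = 10^(NF_i/10), G_i = 10^(G_i,dB/10)
  Stage 1: F_1 = 10^(3.96/10) = 2.489, G_1 = 10^(−3.96/10) = 0.4018
  Stage 2: F_2 = 10^(1.19/10) = 1.315, G_2 = 10^(17.2/10) = 52.48
  Stage 3: F_3 = 10^(9.86/10) = 9.683, G_3 = 10^(−7.87/10) = 0.1633
Friis cascade:
  F = 2.489 + (1.315 − 1)/0.4018 + (9.683 − 1)/21.09 = 3.685
NF = 10 log₁₀(3.685) = 5.66 dB

5.66 dB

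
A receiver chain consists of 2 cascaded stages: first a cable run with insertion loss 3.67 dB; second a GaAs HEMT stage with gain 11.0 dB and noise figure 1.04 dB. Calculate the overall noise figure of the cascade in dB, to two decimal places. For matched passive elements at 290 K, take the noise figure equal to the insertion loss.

Convert to linear (a loss of L dB is a gain of −L dB): F_i = 10^(NF_i/10), G_i = 10^(G_i,dB/10)
  Stage 1: F_1 = 10^(3.67/10) = 2.328, G_1 = 10^(−3.67/10) = 0.4295
  Stage 2: F_2 = 10^(1.04/10) = 1.271, G_2 = 10^(11.0/10) = 12.59
Friis cascade:
  F = 2.328 + (1.271 − 1)/0.4295 = 2.958
NF = 10 log₁₀(2.958) = 4.71 dB

4.71 dB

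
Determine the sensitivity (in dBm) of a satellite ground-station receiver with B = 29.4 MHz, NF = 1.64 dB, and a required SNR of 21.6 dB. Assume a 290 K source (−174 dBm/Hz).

Sensitivity = −174 + 10 log₁₀(B) + NF + SNR_min
= −174 + 74.68 + 1.64 + 21.6
= −76.08 dBm → −76.1 dBm

−76.1 dBm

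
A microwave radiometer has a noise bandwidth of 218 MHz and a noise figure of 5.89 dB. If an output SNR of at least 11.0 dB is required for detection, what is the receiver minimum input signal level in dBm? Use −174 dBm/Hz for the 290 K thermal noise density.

−73.7 dBm

Sensitivity = −174 + 10 log₁₀(B) + NF + SNR_min
= −174 + 83.38 + 5.89 + 11.0
= −73.73 dBm → −73.7 dBm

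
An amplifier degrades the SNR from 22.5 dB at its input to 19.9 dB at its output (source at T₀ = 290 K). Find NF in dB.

2.6 dB

NF (dB) = SNR_in(dB) − SNR_out(dB) when the source is at T₀
NF = 22.5 − 19.9 = 2.6 dB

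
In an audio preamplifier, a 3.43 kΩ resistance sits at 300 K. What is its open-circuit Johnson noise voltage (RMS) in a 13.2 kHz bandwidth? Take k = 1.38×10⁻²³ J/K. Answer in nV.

V_n = √(4kTRB)
4kTRB = 4 × 1.38×10⁻²³ × 300 × 3.43×10³ × 1.32×10⁴ = 7.50×10⁻¹³ V²
V_n = √(7.50×10⁻¹³) = 8.66×10⁻⁷ V = 866 nV

866 nV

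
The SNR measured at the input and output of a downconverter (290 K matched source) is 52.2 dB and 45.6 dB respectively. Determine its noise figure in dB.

6.6 dB

NF (dB) = SNR_in(dB) − SNR_out(dB) when the source is at T₀
NF = 52.2 − 45.6 = 6.6 dB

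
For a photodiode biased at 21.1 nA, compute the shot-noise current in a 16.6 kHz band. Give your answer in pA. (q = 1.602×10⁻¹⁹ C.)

I_n = √(2qI·B)
2qI·B = 2 × 1.602×10⁻¹⁹ × 2.11×10⁻⁸ × 1.66×10⁴ = 1.12×10⁻²² A²
I_n = √(1.12×10⁻²²) = 1.06×10⁻¹¹ A = 10.6 pA

10.6 pA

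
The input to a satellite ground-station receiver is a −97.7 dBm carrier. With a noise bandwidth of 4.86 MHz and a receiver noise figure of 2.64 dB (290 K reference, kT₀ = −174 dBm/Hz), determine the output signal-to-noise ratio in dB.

Noise floor: N = −174 + 10 log₁₀(B) + NF
10 log₁₀(4.86×10⁶) = 66.87 dB
N = −174 + 66.87 + 2.64 = −104.49 dBm
SNR = P_sig − N = −97.7 − (−104.49) = 6.79 dB → 6.8 dB

6.8 dB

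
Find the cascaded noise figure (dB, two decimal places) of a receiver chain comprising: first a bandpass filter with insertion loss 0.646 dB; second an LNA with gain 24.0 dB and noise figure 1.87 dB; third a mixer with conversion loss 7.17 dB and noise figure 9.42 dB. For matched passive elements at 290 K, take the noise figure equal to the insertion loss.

2.60 dB

Convert to linear (a loss of L dB is a gain of −L dB): F_i = 10^(NF_i/10), G_i = 10^(G_i,dB/10)
  Stage 1: F_1 = 10^(0.646/10) = 1.160, G_1 = 10^(−0.646/10) = 0.8618
  Stage 2: F_2 = 10^(1.87/10) = 1.538, G_2 = 10^(24.0/10) = 251.2
  Stage 3: F_3 = 10^(9.42/10) = 8.750, G_3 = 10^(−7.17/10) = 0.1919
Friis cascade:
  F = 1.160 + (1.538 − 1)/0.8618 + (8.750 − 1)/216.5 = 1.821
NF = 10 log₁₀(1.821) = 2.60 dB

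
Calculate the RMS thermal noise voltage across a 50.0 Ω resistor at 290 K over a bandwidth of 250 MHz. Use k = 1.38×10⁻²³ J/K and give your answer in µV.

V_n = √(4kTRB)
4kTRB = 4 × 1.38×10⁻²³ × 290 × 5.00×10¹ × 2.50×10⁸ = 2.00×10⁻¹⁰ V²
V_n = √(2.00×10⁻¹⁰) = 1.41×10⁻⁵ V = 14.1 µV

14.1 µV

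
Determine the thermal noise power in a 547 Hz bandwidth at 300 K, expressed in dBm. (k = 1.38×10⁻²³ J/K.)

−146.5 dBm

P_n = kTB = 1.38×10⁻²³ × 300 × 5.47×10² = 2.26×10⁻¹⁸ W
In dBm: 10 log₁₀(2.26×10⁻¹⁸ / 10⁻³) = −146.5 dBm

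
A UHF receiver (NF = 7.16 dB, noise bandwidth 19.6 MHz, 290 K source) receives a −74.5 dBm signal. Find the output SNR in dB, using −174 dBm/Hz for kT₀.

19.4 dB

Noise floor: N = −174 + 10 log₁₀(B) + NF
10 log₁₀(1.96×10⁷) = 72.92 dB
N = −174 + 72.92 + 7.16 = −93.92 dBm
SNR = P_sig − N = −74.5 − (−93.92) = 19.42 dB → 19.4 dB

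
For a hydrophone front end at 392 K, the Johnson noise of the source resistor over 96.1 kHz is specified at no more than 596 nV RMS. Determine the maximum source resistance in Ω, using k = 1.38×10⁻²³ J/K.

Johnson–Nyquist: V_n = √(4kTRB) ⇒ R = V_n² / (4kTB)
4kTB = 4 × 1.38×10⁻²³ × 392 × 9.61×10⁴ = 2.08×10⁻¹⁵
R = (5.96×10⁻⁷)² / 2.08×10⁻¹⁵ = 1.71×10² Ω = 171 Ω

171 Ω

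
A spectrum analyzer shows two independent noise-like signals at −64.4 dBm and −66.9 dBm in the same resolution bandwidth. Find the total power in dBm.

−62.5 dBm

Convert to linear, add, convert back:
P₁ = 3.63×10⁻¹⁰ W, P₂ = 2.04×10⁻¹⁰ W
P_tot = 5.67×10⁻¹⁰ W → 10 log₁₀(P_tot / 10⁻³) = −62.5 dBm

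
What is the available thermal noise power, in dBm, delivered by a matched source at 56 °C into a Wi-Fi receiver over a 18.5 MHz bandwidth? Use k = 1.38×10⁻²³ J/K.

−100.8 dBm

T = 56 °C + 273.15 = 329.15 K
P_n = kTB = 1.38×10⁻²³ × 329.15 × 1.85×10⁷ = 8.40×10⁻¹⁴ W
In dBm: 10 log₁₀(8.40×10⁻¹⁴ / 10⁻³) = −100.8 dBm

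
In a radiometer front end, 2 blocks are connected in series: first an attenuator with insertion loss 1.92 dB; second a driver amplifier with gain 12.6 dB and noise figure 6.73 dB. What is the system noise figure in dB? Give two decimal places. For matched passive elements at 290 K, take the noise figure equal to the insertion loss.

Convert to linear (a loss of L dB is a gain of −L dB): F_i = 10^(NF_i/10), G_i = 10^(G_i,dB/10)
  Stage 1: F_1 = 10^(1.92/10) = 1.556, G_1 = 10^(−1.92/10) = 0.6427
  Stage 2: F_2 = 10^(6.73/10) = 4.710, G_2 = 10^(12.6/10) = 18.20
Friis cascade:
  F = 1.556 + (4.710 − 1)/0.6427 = 7.328
NF = 10 log₁₀(7.328) = 8.65 dB

8.65 dB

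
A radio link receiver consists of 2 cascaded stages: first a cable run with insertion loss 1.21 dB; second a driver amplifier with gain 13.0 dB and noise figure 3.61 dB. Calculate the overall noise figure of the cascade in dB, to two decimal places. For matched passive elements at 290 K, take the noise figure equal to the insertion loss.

Convert to linear (a loss of L dB is a gain of −L dB): F_i = 10^(NF_i/10), G_i = 10^(G_i,dB/10)
  Stage 1: F_1 = 10^(1.21/10) = 1.321, G_1 = 10^(−1.21/10) = 0.7568
  Stage 2: F_2 = 10^(3.61/10) = 2.296, G_2 = 10^(13.0/10) = 19.95
Friis cascade:
  F = 1.321 + (2.296 − 1)/0.7568 = 3.034
NF = 10 log₁₀(3.034) = 4.82 dB

4.82 dB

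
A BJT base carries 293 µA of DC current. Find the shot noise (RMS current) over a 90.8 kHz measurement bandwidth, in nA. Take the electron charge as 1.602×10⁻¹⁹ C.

I_n = √(2qI·B)
2qI·B = 2 × 1.602×10⁻¹⁹ × 2.93×10⁻⁴ × 9.08×10⁴ = 8.52×10⁻¹⁸ A²
I_n = √(8.52×10⁻¹⁸) = 2.92×10⁻⁹ A = 2.92 nA

2.92 nA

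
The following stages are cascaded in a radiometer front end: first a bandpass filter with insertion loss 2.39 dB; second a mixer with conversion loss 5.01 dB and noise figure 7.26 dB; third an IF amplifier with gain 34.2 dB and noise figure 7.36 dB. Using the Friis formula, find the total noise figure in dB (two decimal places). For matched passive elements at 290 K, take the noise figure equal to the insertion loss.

15.27 dB

Convert to linear (a loss of L dB is a gain of −L dB): F_i = 10^(NF_i/10), G_i = 10^(G_i,dB/10)
  Stage 1: F_1 = 10^(2.39/10) = 1.734, G_1 = 10^(−2.39/10) = 0.5768
  Stage 2: F_2 = 10^(7.26/10) = 5.321, G_2 = 10^(−5.01/10) = 0.3155
  Stage 3: F_3 = 10^(7.36/10) = 5.445, G_3 = 10^(34.2/10) = 2630
Friis cascade:
  F = 1.734 + (5.321 − 1)/0.5768 + (5.445 − 1)/0.1820 = 33.65
NF = 10 log₁₀(33.65) = 15.27 dB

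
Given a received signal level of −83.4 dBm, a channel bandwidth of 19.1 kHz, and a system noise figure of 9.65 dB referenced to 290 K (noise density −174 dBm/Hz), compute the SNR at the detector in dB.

Noise floor: N = −174 + 10 log₁₀(B) + NF
10 log₁₀(1.91×10⁴) = 42.81 dB
N = −174 + 42.81 + 9.65 = −121.54 dBm
SNR = P_sig − N = −83.4 − (−121.54) = 38.14 dB → 38.1 dB

38.1 dB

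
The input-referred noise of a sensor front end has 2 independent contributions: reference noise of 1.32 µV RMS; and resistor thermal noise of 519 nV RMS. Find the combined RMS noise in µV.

Uncorrelated sources add in power (mean-square): V_tot = √(ΣV_i²)
V_tot = √[(1.32×10⁻⁶)² + (5.19×10⁻⁷)²] = 1.42×10⁻⁶ V = 1.42 µV

1.42 µV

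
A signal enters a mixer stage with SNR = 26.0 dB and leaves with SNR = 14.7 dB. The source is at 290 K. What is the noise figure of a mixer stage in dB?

NF (dB) = SNR_in(dB) − SNR_out(dB) when the source is at T₀
NF = 26.0 − 14.7 = 11.3 dB

11.3 dB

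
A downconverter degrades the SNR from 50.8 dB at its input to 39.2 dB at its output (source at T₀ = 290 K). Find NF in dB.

NF (dB) = SNR_in(dB) − SNR_out(dB) when the source is at T₀
NF = 50.8 − 39.2 = 11.6 dB

11.6 dB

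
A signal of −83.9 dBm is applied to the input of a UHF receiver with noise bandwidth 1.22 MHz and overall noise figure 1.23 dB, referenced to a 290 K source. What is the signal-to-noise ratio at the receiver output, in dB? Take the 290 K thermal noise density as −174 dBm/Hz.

28.0 dB

Noise floor: N = −174 + 10 log₁₀(B) + NF
10 log₁₀(1.22×10⁶) = 60.86 dB
N = −174 + 60.86 + 1.23 = −111.91 dBm
SNR = P_sig − N = −83.9 − (−111.91) = 28.01 dB → 28.0 dB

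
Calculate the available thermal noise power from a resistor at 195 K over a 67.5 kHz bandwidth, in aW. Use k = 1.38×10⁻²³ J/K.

182 aW

P_n = kTB = 1.38×10⁻²³ × 195 × 6.75×10⁴ = 1.82×10⁻¹⁶ W = 182 aW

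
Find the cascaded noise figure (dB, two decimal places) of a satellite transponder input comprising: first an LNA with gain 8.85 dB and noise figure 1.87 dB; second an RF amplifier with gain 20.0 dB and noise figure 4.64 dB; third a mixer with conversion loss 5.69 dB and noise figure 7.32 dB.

Convert to linear (a loss of L dB is a gain of −L dB): F_i = 10^(NF_i/10), G_i = 10^(G_i,dB/10)
  Stage 1: F_1 = 10^(1.87/10) = 1.538, G_1 = 10^(8.85/10) = 7.674
  Stage 2: F_2 = 10^(4.64/10) = 2.911, G_2 = 10^(20.0/10) = 100.0
  Stage 3: F_3 = 10^(7.32/10) = 5.395, G_3 = 10^(−5.69/10) = 0.2698
Friis cascade:
  F = 1.538 + (2.911 − 1)/7.674 + (5.395 − 1)/767.4 = 1.793
NF = 10 log₁₀(1.793) = 2.54 dB

2.54 dB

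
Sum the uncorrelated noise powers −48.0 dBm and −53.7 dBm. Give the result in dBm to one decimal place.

−47.0 dBm

Convert to linear, add, convert back:
P₁ = 1.58×10⁻⁸ W, P₂ = 4.27×10⁻⁹ W
P_tot = 2.01×10⁻⁸ W → 10 log₁₀(P_tot / 10⁻³) = −47.0 dBm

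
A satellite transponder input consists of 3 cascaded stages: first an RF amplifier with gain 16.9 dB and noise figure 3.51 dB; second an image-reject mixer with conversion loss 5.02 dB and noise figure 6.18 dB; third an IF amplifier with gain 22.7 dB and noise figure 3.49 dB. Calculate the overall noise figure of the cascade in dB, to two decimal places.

3.78 dB

Convert to linear (a loss of L dB is a gain of −L dB): F_i = 10^(NF_i/10), G_i = 10^(G_i,dB/10)
  Stage 1: F_1 = 10^(3.51/10) = 2.244, G_1 = 10^(16.9/10) = 48.98
  Stage 2: F_2 = 10^(6.18/10) = 4.150, G_2 = 10^(−5.02/10) = 0.3148
  Stage 3: F_3 = 10^(3.49/10) = 2.234, G_3 = 10^(22.7/10) = 186.2
Friis cascade:
  F = 2.244 + (4.150 − 1)/48.98 + (2.234 − 1)/15.42 = 2.388
NF = 10 log₁₀(2.388) = 3.78 dB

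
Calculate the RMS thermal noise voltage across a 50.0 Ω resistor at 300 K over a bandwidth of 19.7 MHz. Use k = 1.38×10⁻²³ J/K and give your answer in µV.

V_n = √(4kTRB)
4kTRB = 4 × 1.38×10⁻²³ × 300 × 5.00×10¹ × 1.97×10⁷ = 1.63×10⁻¹¹ V²
V_n = √(1.63×10⁻¹¹) = 4.04×10⁻⁶ V = 4.04 µV

4.04 µV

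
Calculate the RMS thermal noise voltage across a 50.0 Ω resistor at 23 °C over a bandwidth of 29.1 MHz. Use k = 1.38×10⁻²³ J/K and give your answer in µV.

4.88 µV

T = 23 °C + 273.15 = 296.15 K
V_n = √(4kTRB)
4kTRB = 4 × 1.38×10⁻²³ × 296.15 × 5.00×10¹ × 2.91×10⁷ = 2.38×10⁻¹¹ V²
V_n = √(2.38×10⁻¹¹) = 4.88×10⁻⁶ V = 4.88 µV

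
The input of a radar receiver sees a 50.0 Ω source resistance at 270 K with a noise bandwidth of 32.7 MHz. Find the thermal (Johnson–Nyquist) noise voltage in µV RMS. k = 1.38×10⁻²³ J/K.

4.94 µV

V_n = √(4kTRB)
4kTRB = 4 × 1.38×10⁻²³ × 270 × 5.00×10¹ × 3.27×10⁷ = 2.44×10⁻¹¹ V²
V_n = √(2.44×10⁻¹¹) = 4.94×10⁻⁶ V = 4.94 µV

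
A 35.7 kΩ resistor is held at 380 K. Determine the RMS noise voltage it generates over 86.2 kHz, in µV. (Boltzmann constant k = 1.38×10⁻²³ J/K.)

8.03 µV

V_n = √(4kTRB)
4kTRB = 4 × 1.38×10⁻²³ × 380 × 3.57×10⁴ × 8.62×10⁴ = 6.46×10⁻¹¹ V²
V_n = √(6.46×10⁻¹¹) = 8.03×10⁻⁶ V = 8.03 µV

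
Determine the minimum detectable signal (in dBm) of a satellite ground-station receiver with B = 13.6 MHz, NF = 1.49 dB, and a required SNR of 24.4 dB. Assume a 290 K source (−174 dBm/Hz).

−76.8 dBm

Sensitivity = −174 + 10 log₁₀(B) + NF + SNR_min
= −174 + 71.34 + 1.49 + 24.4
= −76.77 dBm → −76.8 dBm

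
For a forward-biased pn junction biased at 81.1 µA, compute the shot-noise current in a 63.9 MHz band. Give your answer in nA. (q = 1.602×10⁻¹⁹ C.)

40.7 nA

I_n = √(2qI·B)
2qI·B = 2 × 1.602×10⁻¹⁹ × 8.11×10⁻⁵ × 6.39×10⁷ = 1.66×10⁻¹⁵ A²
I_n = √(1.66×10⁻¹⁵) = 4.07×10⁻⁸ A = 40.7 nA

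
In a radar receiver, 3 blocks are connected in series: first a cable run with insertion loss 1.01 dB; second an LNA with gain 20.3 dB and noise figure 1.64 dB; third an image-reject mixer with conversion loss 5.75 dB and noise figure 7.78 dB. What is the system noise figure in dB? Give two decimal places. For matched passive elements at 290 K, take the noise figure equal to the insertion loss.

Convert to linear (a loss of L dB is a gain of −L dB): F_i = 10^(NF_i/10), G_i = 10^(G_i,dB/10)
  Stage 1: F_1 = 10^(1.01/10) = 1.262, G_1 = 10^(−1.01/10) = 0.7925
  Stage 2: F_2 = 10^(1.64/10) = 1.459, G_2 = 10^(20.3/10) = 107.2
  Stage 3: F_3 = 10^(7.78/10) = 5.998, G_3 = 10^(−5.75/10) = 0.2661
Friis cascade:
  F = 1.262 + (1.459 − 1)/0.7925 + (5.998 − 1)/84.92 = 1.900
NF = 10 log₁₀(1.900) = 2.79 dB

2.79 dB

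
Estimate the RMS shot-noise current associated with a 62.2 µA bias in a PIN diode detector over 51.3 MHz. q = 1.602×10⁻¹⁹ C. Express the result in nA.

32.0 nA

I_n = √(2qI·B)
2qI·B = 2 × 1.602×10⁻¹⁹ × 6.22×10⁻⁵ × 5.13×10⁷ = 1.02×10⁻¹⁵ A²
I_n = √(1.02×10⁻¹⁵) = 3.20×10⁻⁸ A = 32.0 nA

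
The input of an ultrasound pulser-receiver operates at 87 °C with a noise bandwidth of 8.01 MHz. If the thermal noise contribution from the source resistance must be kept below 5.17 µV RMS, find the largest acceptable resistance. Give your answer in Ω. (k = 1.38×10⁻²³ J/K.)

168 Ω

T = 87 °C + 273.15 = 360.15 K
Johnson–Nyquist: V_n = √(4kTRB) ⇒ R = V_n² / (4kTB)
4kTB = 4 × 1.38×10⁻²³ × 360.15 × 8.01×10⁶ = 1.59×10⁻¹³
R = (5.17×10⁻⁶)² / 1.59×10⁻¹³ = 1.68×10² Ω = 168 Ω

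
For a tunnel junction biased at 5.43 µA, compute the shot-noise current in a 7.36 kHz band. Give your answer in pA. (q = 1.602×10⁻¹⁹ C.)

113 pA

I_n = √(2qI·B)
2qI·B = 2 × 1.602×10⁻¹⁹ × 5.43×10⁻⁶ × 7.36×10³ = 1.28×10⁻²⁰ A²
I_n = √(1.28×10⁻²⁰) = 1.13×10⁻¹⁰ A = 113 pA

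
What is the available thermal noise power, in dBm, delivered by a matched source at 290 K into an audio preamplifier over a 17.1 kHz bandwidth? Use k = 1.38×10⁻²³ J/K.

P_n = kTB = 1.38×10⁻²³ × 290 × 1.71×10⁴ = 6.84×10⁻¹⁷ W
In dBm: 10 log₁₀(6.84×10⁻¹⁷ / 10⁻³) = −131.6 dBm

−131.6 dBm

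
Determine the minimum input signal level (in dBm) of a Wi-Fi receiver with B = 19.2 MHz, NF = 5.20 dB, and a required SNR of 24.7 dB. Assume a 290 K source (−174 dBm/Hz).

Sensitivity = −174 + 10 log₁₀(B) + NF + SNR_min
= −174 + 72.83 + 5.20 + 24.7
= −71.27 dBm → −71.3 dBm

−71.3 dBm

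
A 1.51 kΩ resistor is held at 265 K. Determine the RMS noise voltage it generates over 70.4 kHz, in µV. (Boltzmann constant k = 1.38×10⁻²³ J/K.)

V_n = √(4kTRB)
4kTRB = 4 × 1.38×10⁻²³ × 265 × 1.51×10³ × 7.04×10⁴ = 1.56×10⁻¹² V²
V_n = √(1.56×10⁻¹²) = 1.25×10⁻⁶ V = 1.25 µV

1.25 µV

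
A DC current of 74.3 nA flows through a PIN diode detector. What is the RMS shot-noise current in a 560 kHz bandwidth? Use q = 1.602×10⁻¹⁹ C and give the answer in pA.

115 pA

I_n = √(2qI·B)
2qI·B = 2 × 1.602×10⁻¹⁹ × 7.43×10⁻⁸ × 5.60×10⁵ = 1.33×10⁻²⁰ A²
I_n = √(1.33×10⁻²⁰) = 1.15×10⁻¹⁰ A = 115 pA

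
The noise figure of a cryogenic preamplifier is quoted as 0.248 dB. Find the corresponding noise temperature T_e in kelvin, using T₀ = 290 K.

17.0 K

F = 10^(0.248/10) = 1.05877
T_e = (F − 1)·T₀ = (1.05877 − 1) × 290 = 17.0 K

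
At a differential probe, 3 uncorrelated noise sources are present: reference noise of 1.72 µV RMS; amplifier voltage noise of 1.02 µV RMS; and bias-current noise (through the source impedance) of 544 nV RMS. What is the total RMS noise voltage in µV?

Uncorrelated sources add in power (mean-square): V_tot = √(ΣV_i²)
V_tot = √[(1.72×10⁻⁶)² + (1.02×10⁻⁶)² + (5.44×10⁻⁷)²] = 2.07×10⁻⁶ V = 2.07 µV

2.07 µV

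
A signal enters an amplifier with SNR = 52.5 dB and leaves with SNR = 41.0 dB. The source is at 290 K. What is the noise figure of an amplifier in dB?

11.5 dB

NF (dB) = SNR_in(dB) − SNR_out(dB) when the source is at T₀
NF = 52.5 − 41.0 = 11.5 dB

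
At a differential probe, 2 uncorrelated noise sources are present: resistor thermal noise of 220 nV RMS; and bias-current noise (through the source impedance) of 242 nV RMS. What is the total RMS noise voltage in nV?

Uncorrelated sources add in power (mean-square): V_tot = √(ΣV_i²)
V_tot = √[(2.20×10⁻⁷)² + (2.42×10⁻⁷)²] = 3.27×10⁻⁷ V = 327 nV

327 nV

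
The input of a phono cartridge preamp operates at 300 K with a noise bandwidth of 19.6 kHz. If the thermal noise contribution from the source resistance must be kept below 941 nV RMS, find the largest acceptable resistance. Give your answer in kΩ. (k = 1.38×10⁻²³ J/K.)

2.73 kΩ

Johnson–Nyquist: V_n = √(4kTRB) ⇒ R = V_n² / (4kTB)
4kTB = 4 × 1.38×10⁻²³ × 300 × 1.96×10⁴ = 3.25×10⁻¹⁶
R = (9.41×10⁻⁷)² / 3.25×10⁻¹⁶ = 2.73×10³ Ω = 2.73 kΩ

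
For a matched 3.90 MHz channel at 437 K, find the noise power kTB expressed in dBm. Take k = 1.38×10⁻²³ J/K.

P_n = kTB = 1.38×10⁻²³ × 437 × 3.90×10⁶ = 2.35×10⁻¹⁴ W
In dBm: 10 log₁₀(2.35×10⁻¹⁴ / 10⁻³) = −106.3 dBm

−106.3 dBm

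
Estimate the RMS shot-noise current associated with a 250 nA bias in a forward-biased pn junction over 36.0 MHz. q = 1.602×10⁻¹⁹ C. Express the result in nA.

I_n = √(2qI·B)
2qI·B = 2 × 1.602×10⁻¹⁹ × 2.50×10⁻⁷ × 3.60×10⁷ = 2.88×10⁻¹⁸ A²
I_n = √(2.88×10⁻¹⁸) = 1.70×10⁻⁹ A = 1.70 nA

1.70 nA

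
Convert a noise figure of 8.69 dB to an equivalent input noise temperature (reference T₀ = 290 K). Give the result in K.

F = 10^(8.69/10) = 7.39605
T_e = (F − 1)·T₀ = (7.39605 − 1) × 290 = 1855 K

1855 K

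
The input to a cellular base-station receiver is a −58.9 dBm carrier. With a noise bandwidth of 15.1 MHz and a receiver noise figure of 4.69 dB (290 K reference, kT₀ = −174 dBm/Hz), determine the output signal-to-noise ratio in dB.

Noise floor: N = −174 + 10 log₁₀(B) + NF
10 log₁₀(1.51×10⁷) = 71.79 dB
N = −174 + 71.79 + 4.69 = −97.52 dBm
SNR = P_sig − N = −58.9 − (−97.52) = 38.62 dB → 38.6 dB

38.6 dB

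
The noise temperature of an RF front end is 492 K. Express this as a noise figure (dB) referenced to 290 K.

F = 1 + T_e/T₀ = 1 + 492/290 = 2.69655
NF = 10 log₁₀(2.69655) = 4.31 dB

4.31 dB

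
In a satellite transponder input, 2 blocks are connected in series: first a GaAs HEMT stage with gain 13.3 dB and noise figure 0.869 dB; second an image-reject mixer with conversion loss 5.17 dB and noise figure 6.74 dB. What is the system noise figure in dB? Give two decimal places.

1.45 dB

Convert to linear (a loss of L dB is a gain of −L dB): F_i = 10^(NF_i/10), G_i = 10^(G_i,dB/10)
  Stage 1: F_1 = 10^(0.869/10) = 1.222, G_1 = 10^(13.3/10) = 21.38
  Stage 2: F_2 = 10^(6.74/10) = 4.721, G_2 = 10^(−5.17/10) = 0.3041
Friis cascade:
  F = 1.222 + (4.721 − 1)/21.38 = 1.396
NF = 10 log₁₀(1.396) = 1.45 dB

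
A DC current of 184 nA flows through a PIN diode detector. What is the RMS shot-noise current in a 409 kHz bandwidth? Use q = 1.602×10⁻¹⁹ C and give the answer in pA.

I_n = √(2qI·B)
2qI·B = 2 × 1.602×10⁻¹⁹ × 1.84×10⁻⁷ × 4.09×10⁵ = 2.41×10⁻²⁰ A²
I_n = √(2.41×10⁻²⁰) = 1.55×10⁻¹⁰ A = 155 pA

155 pA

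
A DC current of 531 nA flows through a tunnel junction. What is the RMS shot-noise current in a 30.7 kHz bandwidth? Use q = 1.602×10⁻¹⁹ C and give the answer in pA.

72.3 pA

I_n = √(2qI·B)
2qI·B = 2 × 1.602×10⁻¹⁹ × 5.31×10⁻⁷ × 3.07×10⁴ = 5.22×10⁻²¹ A²
I_n = √(5.22×10⁻²¹) = 7.23×10⁻¹¹ A = 72.3 pA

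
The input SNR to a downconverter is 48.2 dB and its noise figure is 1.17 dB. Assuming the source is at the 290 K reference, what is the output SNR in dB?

By definition F = SNR_in/SNR_out, so in dB: SNR_out = SNR_in − NF
SNR_out = 48.2 − 1.17 = 47.03 dB

47.03 dB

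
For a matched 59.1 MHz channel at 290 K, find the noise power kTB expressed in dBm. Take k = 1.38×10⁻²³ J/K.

−96.3 dBm

P_n = kTB = 1.38×10⁻²³ × 290 × 5.91×10⁷ = 2.37×10⁻¹³ W
In dBm: 10 log₁₀(2.37×10⁻¹³ / 10⁻³) = −96.3 dBm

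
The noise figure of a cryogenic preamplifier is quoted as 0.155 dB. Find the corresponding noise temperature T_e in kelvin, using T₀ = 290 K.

10.5 K

F = 10^(0.155/10) = 1.03633
T_e = (F − 1)·T₀ = (1.03633 − 1) × 290 = 10.5 K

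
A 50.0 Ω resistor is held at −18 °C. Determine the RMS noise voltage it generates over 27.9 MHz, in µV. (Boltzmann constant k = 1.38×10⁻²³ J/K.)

4.43 µV

T = −18 °C + 273.15 = 255.15 K
V_n = √(4kTRB)
4kTRB = 4 × 1.38×10⁻²³ × 255.15 × 5.00×10¹ × 2.79×10⁷ = 1.96×10⁻¹¹ V²
V_n = √(1.96×10⁻¹¹) = 4.43×10⁻⁶ V = 4.43 µV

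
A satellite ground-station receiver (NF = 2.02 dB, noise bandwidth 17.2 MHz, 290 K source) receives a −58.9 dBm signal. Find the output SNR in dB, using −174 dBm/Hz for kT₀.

Noise floor: N = −174 + 10 log₁₀(B) + NF
10 log₁₀(1.72×10⁷) = 72.36 dB
N = −174 + 72.36 + 2.02 = −99.62 dBm
SNR = P_sig − N = −58.9 − (−99.62) = 40.72 dB → 40.7 dB

40.7 dB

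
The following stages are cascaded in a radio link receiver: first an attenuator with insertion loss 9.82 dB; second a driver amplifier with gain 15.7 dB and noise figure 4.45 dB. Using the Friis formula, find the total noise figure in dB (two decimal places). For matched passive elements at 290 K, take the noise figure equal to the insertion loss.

14.27 dB

Convert to linear (a loss of L dB is a gain of −L dB): F_i = 10^(NF_i/10), G_i = 10^(G_i,dB/10)
  Stage 1: F_1 = 10^(9.82/10) = 9.594, G_1 = 10^(−9.82/10) = 0.1042
  Stage 2: F_2 = 10^(4.45/10) = 2.786, G_2 = 10^(15.7/10) = 37.15
Friis cascade:
  F = 9.594 + (2.786 − 1)/0.1042 = 26.73
NF = 10 log₁₀(26.73) = 14.27 dB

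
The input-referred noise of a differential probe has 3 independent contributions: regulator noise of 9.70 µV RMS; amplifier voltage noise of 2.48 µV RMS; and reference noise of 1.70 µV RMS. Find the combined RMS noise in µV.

Uncorrelated sources add in power (mean-square): V_tot = √(ΣV_i²)
V_tot = √[(9.70×10⁻⁶)² + (2.48×10⁻⁶)² + (1.70×10⁻⁶)²] = 1.02×10⁻⁵ V = 10.2 µV

10.2 µV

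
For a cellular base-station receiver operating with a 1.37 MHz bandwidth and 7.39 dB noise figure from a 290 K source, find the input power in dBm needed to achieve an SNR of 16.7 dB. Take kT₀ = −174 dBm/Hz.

−88.5 dBm

Sensitivity = −174 + 10 log₁₀(B) + NF + SNR_min
= −174 + 61.37 + 7.39 + 16.7
= −88.54 dBm → −88.5 dBm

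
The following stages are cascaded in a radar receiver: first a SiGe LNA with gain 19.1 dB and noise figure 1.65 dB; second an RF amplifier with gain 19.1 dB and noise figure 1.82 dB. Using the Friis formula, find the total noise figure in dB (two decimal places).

1.67 dB

Convert to linear (a loss of L dB is a gain of −L dB): F_i = 10^(NF_i/10), G_i = 10^(G_i,dB/10)
  Stage 1: F_1 = 10^(1.65/10) = 1.462, G_1 = 10^(19.1/10) = 81.28
  Stage 2: F_2 = 10^(1.82/10) = 1.521, G_2 = 10^(19.1/10) = 81.28
Friis cascade:
  F = 1.462 + (1.521 − 1)/81.28 = 1.469
NF = 10 log₁₀(1.469) = 1.67 dB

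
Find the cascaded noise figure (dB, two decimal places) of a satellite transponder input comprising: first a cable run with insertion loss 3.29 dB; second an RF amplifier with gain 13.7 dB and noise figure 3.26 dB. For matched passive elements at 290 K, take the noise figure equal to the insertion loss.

6.55 dB

Convert to linear (a loss of L dB is a gain of −L dB): F_i = 10^(NF_i/10), G_i = 10^(G_i,dB/10)
  Stage 1: F_1 = 10^(3.29/10) = 2.133, G_1 = 10^(−3.29/10) = 0.4688
  Stage 2: F_2 = 10^(3.26/10) = 2.118, G_2 = 10^(13.7/10) = 23.44
Friis cascade:
  F = 2.133 + (2.118 − 1)/0.4688 = 4.519
NF = 10 log₁₀(4.519) = 6.55 dB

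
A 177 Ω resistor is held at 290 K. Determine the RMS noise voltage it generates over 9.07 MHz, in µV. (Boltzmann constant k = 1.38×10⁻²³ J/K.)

5.07 µV

V_n = √(4kTRB)
4kTRB = 4 × 1.38×10⁻²³ × 290 × 1.77×10² × 9.07×10⁶ = 2.57×10⁻¹¹ V²
V_n = √(2.57×10⁻¹¹) = 5.07×10⁻⁶ V = 5.07 µV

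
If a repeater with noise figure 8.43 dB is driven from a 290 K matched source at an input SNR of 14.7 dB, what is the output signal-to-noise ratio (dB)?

By definition F = SNR_in/SNR_out, so in dB: SNR_out = SNR_in − NF
SNR_out = 14.7 − 8.43 = 6.27 dB

6.27 dB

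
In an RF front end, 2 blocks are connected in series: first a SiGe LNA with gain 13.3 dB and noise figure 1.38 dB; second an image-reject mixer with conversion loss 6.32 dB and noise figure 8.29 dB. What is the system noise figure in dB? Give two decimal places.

2.16 dB

Convert to linear (a loss of L dB is a gain of −L dB): F_i = 10^(NF_i/10), G_i = 10^(G_i,dB/10)
  Stage 1: F_1 = 10^(1.38/10) = 1.374, G_1 = 10^(13.3/10) = 21.38
  Stage 2: F_2 = 10^(8.29/10) = 6.745, G_2 = 10^(−6.32/10) = 0.2333
Friis cascade:
  F = 1.374 + (6.745 − 1)/21.38 = 1.643
NF = 10 log₁₀(1.643) = 2.16 dB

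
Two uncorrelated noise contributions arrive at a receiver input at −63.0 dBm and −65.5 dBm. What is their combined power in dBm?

−61.1 dBm

Convert to linear, add, convert back:
P₁ = 5.01×10⁻¹⁰ W, P₂ = 2.82×10⁻¹⁰ W
P_tot = 7.83×10⁻¹⁰ W → 10 log₁₀(P_tot / 10⁻³) = −61.1 dBm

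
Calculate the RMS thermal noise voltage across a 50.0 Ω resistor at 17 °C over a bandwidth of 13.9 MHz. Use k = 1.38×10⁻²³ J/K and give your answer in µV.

T = 17 °C + 273.15 = 290.15 K
V_n = √(4kTRB)
4kTRB = 4 × 1.38×10⁻²³ × 290.15 × 5.00×10¹ × 1.39×10⁷ = 1.11×10⁻¹¹ V²
V_n = √(1.11×10⁻¹¹) = 3.34×10⁻⁶ V = 3.34 µV

3.34 µV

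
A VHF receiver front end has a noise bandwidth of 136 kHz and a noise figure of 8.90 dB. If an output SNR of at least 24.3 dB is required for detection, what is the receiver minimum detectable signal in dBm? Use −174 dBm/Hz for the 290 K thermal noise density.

−89.5 dBm

Sensitivity = −174 + 10 log₁₀(B) + NF + SNR_min
= −174 + 51.34 + 8.90 + 24.3
= −89.46 dBm → −89.5 dBm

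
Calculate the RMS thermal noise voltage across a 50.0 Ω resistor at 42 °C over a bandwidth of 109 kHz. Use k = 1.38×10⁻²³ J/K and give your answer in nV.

T = 42 °C + 273.15 = 315.15 K
V_n = √(4kTRB)
4kTRB = 4 × 1.38×10⁻²³ × 315.15 × 5.00×10¹ × 1.09×10⁵ = 9.48×10⁻¹⁴ V²
V_n = √(9.48×10⁻¹⁴) = 3.08×10⁻⁷ V = 308 nV

308 nV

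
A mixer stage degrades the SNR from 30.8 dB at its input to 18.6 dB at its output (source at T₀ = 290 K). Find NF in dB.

12.2 dB

NF (dB) = SNR_in(dB) − SNR_out(dB) when the source is at T₀
NF = 30.8 − 18.6 = 12.2 dB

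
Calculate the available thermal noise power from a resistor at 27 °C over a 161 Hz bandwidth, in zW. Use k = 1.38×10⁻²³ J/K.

667 zW

T = 27 °C + 273.15 = 300.15 K
P_n = kTB = 1.38×10⁻²³ × 300.15 × 1.61×10² = 6.67×10⁻¹⁹ W = 667 zW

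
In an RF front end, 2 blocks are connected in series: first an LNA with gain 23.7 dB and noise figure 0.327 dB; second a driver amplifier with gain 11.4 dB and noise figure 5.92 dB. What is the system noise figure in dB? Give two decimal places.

0.38 dB

Convert to linear (a loss of L dB is a gain of −L dB): F_i = 10^(NF_i/10), G_i = 10^(G_i,dB/10)
  Stage 1: F_1 = 10^(0.327/10) = 1.078, G_1 = 10^(23.7/10) = 234.4
  Stage 2: F_2 = 10^(5.92/10) = 3.908, G_2 = 10^(11.4/10) = 13.80
Friis cascade:
  F = 1.078 + (3.908 − 1)/234.4 = 1.091
NF = 10 log₁₀(1.091) = 0.38 dB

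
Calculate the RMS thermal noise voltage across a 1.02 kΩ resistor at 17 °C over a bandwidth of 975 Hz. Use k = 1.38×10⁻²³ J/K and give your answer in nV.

T = 17 °C + 273.15 = 290.15 K
V_n = √(4kTRB)
4kTRB = 4 × 1.38×10⁻²³ × 290.15 × 1.02×10³ × 9.75×10² = 1.59×10⁻¹⁴ V²
V_n = √(1.59×10⁻¹⁴) = 1.26×10⁻⁷ V = 126 nV

126 nV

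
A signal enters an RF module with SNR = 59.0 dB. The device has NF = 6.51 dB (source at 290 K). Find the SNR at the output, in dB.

By definition F = SNR_in/SNR_out, so in dB: SNR_out = SNR_in − NF
SNR_out = 59.0 − 6.51 = 52.49 dB

52.49 dB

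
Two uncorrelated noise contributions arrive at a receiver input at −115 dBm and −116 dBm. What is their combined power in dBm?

−112.5 dBm

Convert to linear, add, convert back:
P₁ = 3.16×10⁻¹⁵ W, P₂ = 2.51×10⁻¹⁵ W
P_tot = 5.67×10⁻¹⁵ W → 10 log₁₀(P_tot / 10⁻³) = −112.5 dBm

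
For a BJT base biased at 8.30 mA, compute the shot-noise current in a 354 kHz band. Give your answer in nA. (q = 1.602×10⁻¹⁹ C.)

I_n = √(2qI·B)
2qI·B = 2 × 1.602×10⁻¹⁹ × 8.30×10⁻³ × 3.54×10⁵ = 9.41×10⁻¹⁶ A²
I_n = √(9.41×10⁻¹⁶) = 3.07×10⁻⁸ A = 30.7 nA

30.7 nA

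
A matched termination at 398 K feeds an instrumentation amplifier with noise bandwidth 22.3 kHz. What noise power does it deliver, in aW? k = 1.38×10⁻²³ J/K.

P_n = kTB = 1.38×10⁻²³ × 398 × 2.23×10⁴ = 1.22×10⁻¹⁶ W = 122 aW

122 aW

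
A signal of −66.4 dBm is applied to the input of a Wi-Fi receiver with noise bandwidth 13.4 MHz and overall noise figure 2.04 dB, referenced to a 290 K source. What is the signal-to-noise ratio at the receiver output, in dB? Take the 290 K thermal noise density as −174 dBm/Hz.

Noise floor: N = −174 + 10 log₁₀(B) + NF
10 log₁₀(1.34×10⁷) = 71.27 dB
N = −174 + 71.27 + 2.04 = −100.69 dBm
SNR = P_sig − N = −66.4 − (−100.69) = 34.29 dB → 34.3 dB

34.3 dB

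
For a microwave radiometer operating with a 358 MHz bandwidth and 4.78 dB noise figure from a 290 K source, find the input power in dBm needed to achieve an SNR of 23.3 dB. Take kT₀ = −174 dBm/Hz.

−60.4 dBm

Sensitivity = −174 + 10 log₁₀(B) + NF + SNR_min
= −174 + 85.54 + 4.78 + 23.3
= −60.38 dBm → −60.4 dBm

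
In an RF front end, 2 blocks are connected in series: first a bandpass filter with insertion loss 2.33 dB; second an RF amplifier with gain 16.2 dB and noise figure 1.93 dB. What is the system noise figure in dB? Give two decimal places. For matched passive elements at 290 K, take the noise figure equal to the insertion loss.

Convert to linear (a loss of L dB is a gain of −L dB): F_i = 10^(NF_i/10), G_i = 10^(G_i,dB/10)
  Stage 1: F_1 = 10^(2.33/10) = 1.710, G_1 = 10^(−2.33/10) = 0.5848
  Stage 2: F_2 = 10^(1.93/10) = 1.560, G_2 = 10^(16.2/10) = 41.69
Friis cascade:
  F = 1.710 + (1.560 − 1)/0.5848 = 2.667
NF = 10 log₁₀(2.667) = 4.26 dB

4.26 dB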